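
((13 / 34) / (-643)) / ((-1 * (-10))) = -13 / 218620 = -0.00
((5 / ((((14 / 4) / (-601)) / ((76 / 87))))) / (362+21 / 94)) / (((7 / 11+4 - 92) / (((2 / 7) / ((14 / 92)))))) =43450665280 / 976430016849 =0.04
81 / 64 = 1.27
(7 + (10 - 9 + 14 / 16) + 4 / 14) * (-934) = -239571 / 28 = -8556.11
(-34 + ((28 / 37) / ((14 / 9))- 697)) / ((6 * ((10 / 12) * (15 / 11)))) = -297319 / 2775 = -107.14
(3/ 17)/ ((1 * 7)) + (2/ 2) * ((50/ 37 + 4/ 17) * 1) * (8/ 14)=4103/ 4403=0.93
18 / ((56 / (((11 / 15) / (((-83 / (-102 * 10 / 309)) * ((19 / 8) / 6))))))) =26928 / 1137017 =0.02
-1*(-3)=3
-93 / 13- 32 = -509 / 13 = -39.15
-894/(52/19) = -8493/26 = -326.65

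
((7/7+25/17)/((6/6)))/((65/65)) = 42/17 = 2.47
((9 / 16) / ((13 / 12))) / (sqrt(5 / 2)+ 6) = 81 / 871 -27 * sqrt(10) / 3484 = 0.07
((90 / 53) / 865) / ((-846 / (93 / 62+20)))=-43 / 861886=-0.00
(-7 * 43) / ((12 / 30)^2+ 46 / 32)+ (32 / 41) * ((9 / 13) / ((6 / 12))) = -63805136 / 340587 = -187.34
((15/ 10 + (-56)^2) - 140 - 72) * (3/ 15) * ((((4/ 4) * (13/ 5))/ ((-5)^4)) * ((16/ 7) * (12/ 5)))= 7302048/ 546875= 13.35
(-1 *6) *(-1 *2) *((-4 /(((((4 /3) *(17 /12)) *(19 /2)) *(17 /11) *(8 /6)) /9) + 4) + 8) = 726552 /5491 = 132.32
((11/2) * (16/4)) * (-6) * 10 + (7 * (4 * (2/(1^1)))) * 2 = -1208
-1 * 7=-7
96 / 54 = 16 / 9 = 1.78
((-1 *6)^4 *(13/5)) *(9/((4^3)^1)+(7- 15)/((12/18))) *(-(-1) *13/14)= -10389951/280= -37106.97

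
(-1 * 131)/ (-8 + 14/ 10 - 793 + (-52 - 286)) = 655/ 5688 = 0.12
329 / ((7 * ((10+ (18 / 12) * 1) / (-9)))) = -846 / 23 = -36.78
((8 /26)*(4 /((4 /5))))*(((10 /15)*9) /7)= 120 /91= 1.32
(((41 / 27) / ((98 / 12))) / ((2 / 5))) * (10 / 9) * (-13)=-26650 / 3969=-6.71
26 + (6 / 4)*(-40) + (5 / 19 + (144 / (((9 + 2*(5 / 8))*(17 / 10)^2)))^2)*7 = 133.26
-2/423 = -0.00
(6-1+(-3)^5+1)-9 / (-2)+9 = -447 / 2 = -223.50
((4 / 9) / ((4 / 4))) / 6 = 2 / 27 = 0.07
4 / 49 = 0.08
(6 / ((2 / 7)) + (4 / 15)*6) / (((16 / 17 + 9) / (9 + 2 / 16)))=140233 / 6760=20.74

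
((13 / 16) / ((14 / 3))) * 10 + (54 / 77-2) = 545 / 1232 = 0.44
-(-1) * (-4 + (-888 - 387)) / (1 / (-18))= 23022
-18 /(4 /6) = -27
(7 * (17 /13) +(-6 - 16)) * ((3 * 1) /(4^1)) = -501 /52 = -9.63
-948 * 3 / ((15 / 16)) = -15168 / 5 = -3033.60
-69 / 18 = -23 / 6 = -3.83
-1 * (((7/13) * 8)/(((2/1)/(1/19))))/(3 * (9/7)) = -196/6669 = -0.03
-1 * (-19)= 19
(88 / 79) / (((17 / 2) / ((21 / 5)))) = 3696 / 6715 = 0.55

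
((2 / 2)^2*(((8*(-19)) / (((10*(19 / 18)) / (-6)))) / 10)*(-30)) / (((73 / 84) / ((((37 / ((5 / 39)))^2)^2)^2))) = -2046515019676363450353855852864 / 142578125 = -14353639590058877898372.25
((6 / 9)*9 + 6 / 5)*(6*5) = 216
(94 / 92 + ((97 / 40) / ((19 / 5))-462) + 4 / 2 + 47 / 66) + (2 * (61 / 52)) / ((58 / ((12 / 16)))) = -39805262207 / 86987472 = -457.60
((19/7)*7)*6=114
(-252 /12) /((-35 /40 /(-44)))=-1056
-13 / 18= -0.72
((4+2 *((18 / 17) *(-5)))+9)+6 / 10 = 256 / 85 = 3.01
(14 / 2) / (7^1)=1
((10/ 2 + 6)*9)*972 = 96228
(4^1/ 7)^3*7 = 64/ 49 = 1.31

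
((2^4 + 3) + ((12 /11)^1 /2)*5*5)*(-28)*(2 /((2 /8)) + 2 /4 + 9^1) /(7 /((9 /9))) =-25130 /11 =-2284.55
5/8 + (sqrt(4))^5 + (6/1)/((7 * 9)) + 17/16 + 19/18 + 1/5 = 176593/5040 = 35.04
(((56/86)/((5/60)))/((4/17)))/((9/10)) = 4760/129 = 36.90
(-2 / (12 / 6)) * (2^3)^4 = -4096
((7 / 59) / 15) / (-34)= -7 / 30090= -0.00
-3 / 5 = -0.60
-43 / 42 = -1.02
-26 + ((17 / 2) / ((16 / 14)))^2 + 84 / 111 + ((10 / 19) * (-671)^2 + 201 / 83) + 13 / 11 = 38942086965471 / 164310784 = 237002.62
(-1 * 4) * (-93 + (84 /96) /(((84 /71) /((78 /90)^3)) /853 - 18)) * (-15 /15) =-372.19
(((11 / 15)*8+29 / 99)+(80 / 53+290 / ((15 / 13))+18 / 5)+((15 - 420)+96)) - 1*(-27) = -508897 / 26235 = -19.40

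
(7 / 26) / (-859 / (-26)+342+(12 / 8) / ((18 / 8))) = 21 / 29305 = 0.00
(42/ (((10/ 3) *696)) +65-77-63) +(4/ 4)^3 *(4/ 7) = -604213/ 8120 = -74.41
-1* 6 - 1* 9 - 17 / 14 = -227 / 14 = -16.21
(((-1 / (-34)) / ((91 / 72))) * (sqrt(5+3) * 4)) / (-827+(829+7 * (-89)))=-32 * sqrt(2) / 106743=-0.00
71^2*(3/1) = 15123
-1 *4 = -4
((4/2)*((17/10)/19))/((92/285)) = 51/92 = 0.55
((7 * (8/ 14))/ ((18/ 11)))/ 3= 22/ 27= 0.81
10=10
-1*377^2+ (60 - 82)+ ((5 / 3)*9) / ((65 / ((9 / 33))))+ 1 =-20327441 / 143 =-142149.94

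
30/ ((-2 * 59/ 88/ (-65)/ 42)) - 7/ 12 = 43242787/ 708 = 61077.38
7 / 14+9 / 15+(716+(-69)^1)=6481 / 10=648.10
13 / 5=2.60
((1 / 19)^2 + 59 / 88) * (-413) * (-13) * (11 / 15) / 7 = 5467943 / 14440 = 378.67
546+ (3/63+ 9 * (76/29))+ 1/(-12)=462475/812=569.55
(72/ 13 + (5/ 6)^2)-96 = -42011/ 468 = -89.77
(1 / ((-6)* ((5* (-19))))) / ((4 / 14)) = 7 / 1140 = 0.01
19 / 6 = 3.17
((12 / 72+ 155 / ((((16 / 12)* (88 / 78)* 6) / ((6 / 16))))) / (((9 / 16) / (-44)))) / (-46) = 55813 / 4968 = 11.23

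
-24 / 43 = -0.56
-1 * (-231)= 231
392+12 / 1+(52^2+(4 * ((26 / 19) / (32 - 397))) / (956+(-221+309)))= 5625588754 / 1810035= 3108.00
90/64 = 45/32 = 1.41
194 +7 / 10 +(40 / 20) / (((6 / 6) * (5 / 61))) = 2191 / 10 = 219.10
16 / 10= 8 / 5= 1.60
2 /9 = 0.22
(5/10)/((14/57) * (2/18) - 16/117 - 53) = -6669/708374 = -0.01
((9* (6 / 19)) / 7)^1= 54 / 133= 0.41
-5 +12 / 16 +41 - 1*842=-3221 / 4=-805.25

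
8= 8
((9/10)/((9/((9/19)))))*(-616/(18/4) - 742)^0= 9/190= 0.05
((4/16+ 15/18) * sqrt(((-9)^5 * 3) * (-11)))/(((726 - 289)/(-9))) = -9477 * sqrt(33)/1748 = -31.14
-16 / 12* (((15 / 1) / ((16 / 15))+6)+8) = -449 / 12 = -37.42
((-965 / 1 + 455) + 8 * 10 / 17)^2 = 73788100 / 289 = 255322.15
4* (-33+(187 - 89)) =260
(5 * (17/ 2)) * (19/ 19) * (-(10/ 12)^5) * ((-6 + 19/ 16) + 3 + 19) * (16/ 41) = -73046875/ 637632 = -114.56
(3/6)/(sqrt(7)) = sqrt(7)/14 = 0.19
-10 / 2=-5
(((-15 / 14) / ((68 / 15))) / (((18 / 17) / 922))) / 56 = -11525 / 3136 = -3.68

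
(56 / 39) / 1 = 56 / 39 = 1.44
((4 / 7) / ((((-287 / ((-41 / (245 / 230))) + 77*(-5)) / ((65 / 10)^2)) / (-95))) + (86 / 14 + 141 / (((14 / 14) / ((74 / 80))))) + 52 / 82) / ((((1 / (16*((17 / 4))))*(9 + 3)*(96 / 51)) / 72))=8255454409777 / 265830880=31055.29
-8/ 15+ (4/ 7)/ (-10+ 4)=-22/ 35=-0.63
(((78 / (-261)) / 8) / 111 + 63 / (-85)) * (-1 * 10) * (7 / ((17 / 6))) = 17042683 / 930291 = 18.32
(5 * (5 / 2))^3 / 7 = 15625 / 56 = 279.02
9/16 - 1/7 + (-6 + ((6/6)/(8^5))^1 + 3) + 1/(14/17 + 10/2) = -54695243/22708224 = -2.41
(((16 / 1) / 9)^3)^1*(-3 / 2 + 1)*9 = -2048 / 81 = -25.28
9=9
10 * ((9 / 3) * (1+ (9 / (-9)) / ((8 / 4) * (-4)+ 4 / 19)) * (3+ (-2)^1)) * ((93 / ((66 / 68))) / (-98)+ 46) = 60788835 / 39886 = 1524.06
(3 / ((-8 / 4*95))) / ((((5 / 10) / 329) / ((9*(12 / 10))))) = -53298 / 475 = -112.21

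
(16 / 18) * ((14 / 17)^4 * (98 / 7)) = 4302592 / 751689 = 5.72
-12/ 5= -2.40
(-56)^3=-175616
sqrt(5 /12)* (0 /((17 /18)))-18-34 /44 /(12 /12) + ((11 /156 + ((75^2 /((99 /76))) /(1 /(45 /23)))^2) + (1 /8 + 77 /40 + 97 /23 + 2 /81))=24055287223943938 /337007385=71379110.06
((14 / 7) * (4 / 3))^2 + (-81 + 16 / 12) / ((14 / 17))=-11293 / 126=-89.63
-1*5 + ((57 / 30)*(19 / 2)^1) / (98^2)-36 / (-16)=-527859 / 192080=-2.75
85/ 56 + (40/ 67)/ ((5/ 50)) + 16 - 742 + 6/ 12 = -2693981/ 3752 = -718.01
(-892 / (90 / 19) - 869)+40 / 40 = -47534 / 45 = -1056.31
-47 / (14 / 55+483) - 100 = -2660485 / 26579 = -100.10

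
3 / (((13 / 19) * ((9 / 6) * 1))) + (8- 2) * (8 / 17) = 1270 / 221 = 5.75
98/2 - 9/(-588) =49.02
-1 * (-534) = 534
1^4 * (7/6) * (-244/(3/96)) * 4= -109312/3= -36437.33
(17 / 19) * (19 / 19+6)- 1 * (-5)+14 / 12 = 1417 / 114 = 12.43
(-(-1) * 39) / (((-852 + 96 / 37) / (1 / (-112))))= 481 / 1173312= 0.00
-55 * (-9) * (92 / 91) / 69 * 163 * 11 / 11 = 107580 / 91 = 1182.20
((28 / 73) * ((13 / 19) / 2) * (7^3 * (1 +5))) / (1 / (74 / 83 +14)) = 462951216 / 115121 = 4021.43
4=4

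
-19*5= -95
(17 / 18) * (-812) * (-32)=220864 / 9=24540.44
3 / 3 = 1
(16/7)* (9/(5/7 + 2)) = 144/19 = 7.58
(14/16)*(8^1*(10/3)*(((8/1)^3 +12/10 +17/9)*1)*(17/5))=5516602/135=40863.72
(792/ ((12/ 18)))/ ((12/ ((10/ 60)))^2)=11/ 48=0.23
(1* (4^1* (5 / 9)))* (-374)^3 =-1046272480 / 9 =-116252497.78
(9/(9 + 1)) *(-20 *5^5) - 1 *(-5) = -56245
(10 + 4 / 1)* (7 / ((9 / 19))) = 1862 / 9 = 206.89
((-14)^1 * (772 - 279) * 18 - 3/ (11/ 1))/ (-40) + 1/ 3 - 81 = 3993317/ 1320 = 3025.24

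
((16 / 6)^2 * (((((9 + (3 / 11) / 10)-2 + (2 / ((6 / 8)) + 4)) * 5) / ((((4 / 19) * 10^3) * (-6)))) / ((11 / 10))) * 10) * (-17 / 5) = 2919274 / 245025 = 11.91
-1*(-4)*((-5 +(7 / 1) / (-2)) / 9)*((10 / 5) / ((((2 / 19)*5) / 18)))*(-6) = 7752 / 5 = 1550.40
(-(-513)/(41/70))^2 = 1289528100/1681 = 767119.63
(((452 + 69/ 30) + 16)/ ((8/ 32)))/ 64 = 4703/ 160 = 29.39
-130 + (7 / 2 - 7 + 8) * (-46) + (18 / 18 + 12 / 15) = -1676 / 5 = -335.20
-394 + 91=-303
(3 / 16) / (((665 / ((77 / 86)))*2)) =33 / 261440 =0.00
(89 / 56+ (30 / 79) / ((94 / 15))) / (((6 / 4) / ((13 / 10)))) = 4459741 / 3118920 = 1.43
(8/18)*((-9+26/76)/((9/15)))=-6.41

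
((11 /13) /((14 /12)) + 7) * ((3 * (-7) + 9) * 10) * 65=-60257.14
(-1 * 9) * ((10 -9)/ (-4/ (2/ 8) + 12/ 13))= 0.60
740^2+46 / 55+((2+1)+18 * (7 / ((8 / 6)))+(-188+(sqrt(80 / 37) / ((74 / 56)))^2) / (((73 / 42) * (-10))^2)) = 81311975681547257 / 148461410350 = 547697.72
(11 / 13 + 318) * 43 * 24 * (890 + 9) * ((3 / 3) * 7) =26919188520 / 13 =2070706809.23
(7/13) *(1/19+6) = 805/247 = 3.26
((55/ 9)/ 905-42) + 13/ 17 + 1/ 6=-2274253/ 55386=-41.06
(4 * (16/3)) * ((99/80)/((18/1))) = 22/15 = 1.47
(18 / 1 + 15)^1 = 33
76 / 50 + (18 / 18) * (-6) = -112 / 25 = -4.48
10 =10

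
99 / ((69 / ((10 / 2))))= 165 / 23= 7.17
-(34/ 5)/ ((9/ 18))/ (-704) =17/ 880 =0.02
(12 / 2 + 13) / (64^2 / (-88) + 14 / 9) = -1881 / 4454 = -0.42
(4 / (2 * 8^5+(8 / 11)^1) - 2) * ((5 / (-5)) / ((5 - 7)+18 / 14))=-2523087 / 901130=-2.80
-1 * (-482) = 482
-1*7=-7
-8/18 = -4/9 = -0.44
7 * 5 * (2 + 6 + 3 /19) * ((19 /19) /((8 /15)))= 81375 /152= 535.36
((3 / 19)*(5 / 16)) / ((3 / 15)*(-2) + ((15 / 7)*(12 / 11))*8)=5775 / 2141984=0.00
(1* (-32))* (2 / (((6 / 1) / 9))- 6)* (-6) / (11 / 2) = -1152 / 11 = -104.73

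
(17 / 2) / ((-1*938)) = -17 / 1876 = -0.01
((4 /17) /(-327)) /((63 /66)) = -88 /116739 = -0.00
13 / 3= 4.33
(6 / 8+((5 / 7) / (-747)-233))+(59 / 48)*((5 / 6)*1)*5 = -12668371 / 55776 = -227.13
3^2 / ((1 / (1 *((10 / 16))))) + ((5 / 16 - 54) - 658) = -706.06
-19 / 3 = -6.33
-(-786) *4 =3144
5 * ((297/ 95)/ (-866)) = -297/ 16454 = -0.02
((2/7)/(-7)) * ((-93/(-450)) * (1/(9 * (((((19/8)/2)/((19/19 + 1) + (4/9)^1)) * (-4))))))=2728/5655825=0.00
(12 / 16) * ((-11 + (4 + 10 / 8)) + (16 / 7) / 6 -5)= -871 / 112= -7.78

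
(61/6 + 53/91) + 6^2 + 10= 56.75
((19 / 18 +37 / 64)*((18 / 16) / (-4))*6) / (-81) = 941 / 27648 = 0.03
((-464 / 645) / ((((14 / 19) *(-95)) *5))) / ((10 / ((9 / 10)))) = 174 / 940625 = 0.00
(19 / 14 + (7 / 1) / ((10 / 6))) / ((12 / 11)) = 4279 / 840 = 5.09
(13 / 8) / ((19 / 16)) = 26 / 19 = 1.37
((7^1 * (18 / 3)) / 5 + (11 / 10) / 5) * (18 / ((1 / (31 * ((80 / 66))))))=320664 / 55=5830.25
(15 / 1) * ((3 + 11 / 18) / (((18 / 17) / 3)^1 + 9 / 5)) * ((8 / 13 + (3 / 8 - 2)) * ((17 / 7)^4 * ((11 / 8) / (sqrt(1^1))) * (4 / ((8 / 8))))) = -9761516875 / 2008608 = -4859.84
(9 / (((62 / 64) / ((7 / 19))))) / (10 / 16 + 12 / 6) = 768 / 589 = 1.30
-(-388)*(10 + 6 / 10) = 20564 / 5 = 4112.80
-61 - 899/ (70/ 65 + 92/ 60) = -206354/ 509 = -405.41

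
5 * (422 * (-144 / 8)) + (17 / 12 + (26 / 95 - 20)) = -43318073 / 1140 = -37998.31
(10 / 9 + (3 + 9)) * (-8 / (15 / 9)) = -944 / 15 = -62.93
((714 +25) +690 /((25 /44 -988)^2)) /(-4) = -60650810117 /328285532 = -184.75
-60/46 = -1.30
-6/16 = -3/8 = -0.38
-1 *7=-7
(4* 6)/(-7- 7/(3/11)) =-36/49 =-0.73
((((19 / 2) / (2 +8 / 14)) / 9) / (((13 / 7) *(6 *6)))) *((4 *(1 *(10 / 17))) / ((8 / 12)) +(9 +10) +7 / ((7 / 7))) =233681 / 1288872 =0.18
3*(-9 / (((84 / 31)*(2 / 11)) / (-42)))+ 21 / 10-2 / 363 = 16725911 / 7260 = 2303.84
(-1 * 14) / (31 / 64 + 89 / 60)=-13440 / 1889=-7.11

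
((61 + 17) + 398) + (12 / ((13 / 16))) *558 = 113324 / 13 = 8717.23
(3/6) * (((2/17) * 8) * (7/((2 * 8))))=0.21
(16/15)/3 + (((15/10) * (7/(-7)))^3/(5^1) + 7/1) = 481/72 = 6.68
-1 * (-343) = 343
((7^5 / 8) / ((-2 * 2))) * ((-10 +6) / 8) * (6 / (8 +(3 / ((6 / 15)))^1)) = 50421 / 496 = 101.66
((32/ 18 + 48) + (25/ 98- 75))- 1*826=-750553/ 882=-850.97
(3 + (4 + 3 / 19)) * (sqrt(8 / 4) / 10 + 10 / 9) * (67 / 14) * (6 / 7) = 13668 * sqrt(2) / 4655 + 91120 / 2793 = 36.78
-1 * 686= -686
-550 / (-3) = 550 / 3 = 183.33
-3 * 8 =-24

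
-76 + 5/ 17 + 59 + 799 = 13299/ 17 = 782.29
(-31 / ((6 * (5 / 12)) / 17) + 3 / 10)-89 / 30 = -3202 / 15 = -213.47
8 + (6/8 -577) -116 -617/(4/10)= -8907/4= -2226.75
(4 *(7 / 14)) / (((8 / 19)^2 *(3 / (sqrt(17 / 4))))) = 361 *sqrt(17) / 192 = 7.75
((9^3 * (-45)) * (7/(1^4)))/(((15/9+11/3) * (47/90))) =-31000725/376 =-82448.74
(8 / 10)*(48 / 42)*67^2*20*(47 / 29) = 27005824 / 203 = 133033.62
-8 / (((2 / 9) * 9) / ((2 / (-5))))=8 / 5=1.60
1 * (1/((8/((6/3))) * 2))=1/8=0.12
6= 6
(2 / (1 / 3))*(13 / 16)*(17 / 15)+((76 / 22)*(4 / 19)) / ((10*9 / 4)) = 22007 / 3960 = 5.56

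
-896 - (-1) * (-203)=-1099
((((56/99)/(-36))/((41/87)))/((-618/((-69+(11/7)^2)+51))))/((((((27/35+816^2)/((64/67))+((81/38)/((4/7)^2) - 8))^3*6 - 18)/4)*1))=-486093113196544000/294746797314622352338505071011094010679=-0.00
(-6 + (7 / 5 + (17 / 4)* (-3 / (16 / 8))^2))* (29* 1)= 11513 / 80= 143.91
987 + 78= 1065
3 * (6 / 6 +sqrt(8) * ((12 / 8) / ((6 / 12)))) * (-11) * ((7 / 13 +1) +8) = -24552 * sqrt(2) / 13-4092 / 13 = -2985.67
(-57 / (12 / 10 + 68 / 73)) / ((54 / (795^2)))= -487010375 / 1556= -312988.67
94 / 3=31.33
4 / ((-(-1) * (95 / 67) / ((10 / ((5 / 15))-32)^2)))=1072 / 95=11.28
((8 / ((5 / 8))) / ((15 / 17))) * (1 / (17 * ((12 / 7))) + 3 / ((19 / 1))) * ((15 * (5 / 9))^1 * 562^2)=3764860480 / 513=7338909.32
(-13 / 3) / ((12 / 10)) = -65 / 18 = -3.61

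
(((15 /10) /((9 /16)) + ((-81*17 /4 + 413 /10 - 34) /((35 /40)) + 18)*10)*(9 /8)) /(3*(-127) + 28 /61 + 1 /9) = 10.85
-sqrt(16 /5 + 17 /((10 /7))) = -sqrt(1510) /10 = -3.89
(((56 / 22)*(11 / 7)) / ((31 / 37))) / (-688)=-37 / 5332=-0.01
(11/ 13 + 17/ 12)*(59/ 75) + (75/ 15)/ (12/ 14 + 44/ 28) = 763559/ 198900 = 3.84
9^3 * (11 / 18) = 445.50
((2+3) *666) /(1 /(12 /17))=39960 /17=2350.59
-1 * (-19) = 19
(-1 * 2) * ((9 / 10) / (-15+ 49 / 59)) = 531 / 4180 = 0.13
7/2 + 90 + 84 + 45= 445/2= 222.50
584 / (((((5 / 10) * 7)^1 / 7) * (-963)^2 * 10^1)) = 584 / 4636845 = 0.00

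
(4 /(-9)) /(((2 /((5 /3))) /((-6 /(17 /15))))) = 1.96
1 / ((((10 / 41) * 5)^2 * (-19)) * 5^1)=-1681 / 237500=-0.01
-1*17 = -17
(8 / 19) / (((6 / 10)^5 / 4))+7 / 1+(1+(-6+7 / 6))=229241 / 9234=24.83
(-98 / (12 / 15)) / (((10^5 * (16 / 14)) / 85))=-5831 / 64000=-0.09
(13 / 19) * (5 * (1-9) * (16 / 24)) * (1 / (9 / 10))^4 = -10400000 / 373977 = -27.81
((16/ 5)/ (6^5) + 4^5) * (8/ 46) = 4976642/ 27945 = 178.09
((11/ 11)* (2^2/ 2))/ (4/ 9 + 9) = 18/ 85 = 0.21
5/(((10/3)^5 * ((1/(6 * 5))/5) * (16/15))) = 2187/1280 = 1.71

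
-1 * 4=-4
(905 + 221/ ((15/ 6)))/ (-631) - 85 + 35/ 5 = -251057/ 3155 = -79.57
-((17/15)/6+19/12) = -319/180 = -1.77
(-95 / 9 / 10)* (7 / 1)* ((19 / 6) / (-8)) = 2527 / 864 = 2.92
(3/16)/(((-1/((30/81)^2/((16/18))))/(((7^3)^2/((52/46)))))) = -67648175/22464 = -3011.40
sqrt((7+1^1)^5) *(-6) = -768 *sqrt(2) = -1086.12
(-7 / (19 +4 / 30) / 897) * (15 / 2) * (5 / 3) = -125 / 24518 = -0.01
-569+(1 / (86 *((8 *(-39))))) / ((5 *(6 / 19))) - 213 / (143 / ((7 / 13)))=-65589505757 / 115109280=-569.80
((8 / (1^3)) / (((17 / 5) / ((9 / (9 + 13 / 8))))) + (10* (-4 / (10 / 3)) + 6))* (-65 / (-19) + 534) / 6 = -1970723 / 5491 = -358.90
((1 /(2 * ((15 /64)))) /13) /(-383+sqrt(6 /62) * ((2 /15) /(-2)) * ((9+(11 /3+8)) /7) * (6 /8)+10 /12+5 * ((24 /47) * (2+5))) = -18927159440 /42016751682061+247408 * sqrt(93) /42016751682061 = -0.00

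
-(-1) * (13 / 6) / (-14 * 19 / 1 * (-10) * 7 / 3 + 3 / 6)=13 / 37243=0.00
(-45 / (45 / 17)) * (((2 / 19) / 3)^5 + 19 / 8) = -194346538763 / 4813536456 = -40.38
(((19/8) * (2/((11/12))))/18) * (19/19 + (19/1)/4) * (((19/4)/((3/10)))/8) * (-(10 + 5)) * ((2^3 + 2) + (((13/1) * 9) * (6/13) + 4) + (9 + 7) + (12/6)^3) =-4774225/1056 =-4521.05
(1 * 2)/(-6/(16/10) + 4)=8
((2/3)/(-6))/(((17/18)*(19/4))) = -8/323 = -0.02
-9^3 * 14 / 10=-1020.60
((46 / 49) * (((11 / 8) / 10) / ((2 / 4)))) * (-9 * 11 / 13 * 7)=-25047 / 1820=-13.76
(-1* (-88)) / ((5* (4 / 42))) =924 / 5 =184.80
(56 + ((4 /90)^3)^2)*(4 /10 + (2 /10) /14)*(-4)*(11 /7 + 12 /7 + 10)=-836089553365072 /678140859375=-1232.91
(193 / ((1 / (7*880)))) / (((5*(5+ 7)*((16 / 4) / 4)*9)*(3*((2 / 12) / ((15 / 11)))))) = 6004.44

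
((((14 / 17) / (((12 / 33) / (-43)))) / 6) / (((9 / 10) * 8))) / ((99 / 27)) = -1505 / 2448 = -0.61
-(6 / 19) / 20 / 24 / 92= -1 / 139840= -0.00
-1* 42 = -42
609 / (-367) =-609 / 367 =-1.66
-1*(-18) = 18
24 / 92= 6 / 23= 0.26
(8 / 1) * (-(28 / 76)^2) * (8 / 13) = -0.67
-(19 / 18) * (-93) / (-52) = -589 / 312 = -1.89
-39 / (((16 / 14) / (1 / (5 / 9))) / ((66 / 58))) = -81081 / 1160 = -69.90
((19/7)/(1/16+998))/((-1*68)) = -76/1900311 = -0.00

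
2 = 2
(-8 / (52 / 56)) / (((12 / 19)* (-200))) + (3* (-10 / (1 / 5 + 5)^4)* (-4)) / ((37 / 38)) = 37530187 / 158513550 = 0.24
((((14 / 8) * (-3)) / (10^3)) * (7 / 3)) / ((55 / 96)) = -147 / 6875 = -0.02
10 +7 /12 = 127 /12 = 10.58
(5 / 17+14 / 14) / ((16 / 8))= 11 / 17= 0.65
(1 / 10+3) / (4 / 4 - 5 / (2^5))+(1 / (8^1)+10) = 14903 / 1080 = 13.80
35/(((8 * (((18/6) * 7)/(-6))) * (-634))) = 5/2536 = 0.00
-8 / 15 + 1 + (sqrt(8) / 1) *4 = 7 / 15 + 8 *sqrt(2) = 11.78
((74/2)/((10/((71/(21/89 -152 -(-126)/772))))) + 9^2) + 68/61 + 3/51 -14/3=6138602795231/81011917725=75.77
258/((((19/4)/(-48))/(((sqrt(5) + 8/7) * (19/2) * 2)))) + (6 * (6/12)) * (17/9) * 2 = -49536 * sqrt(5) - 1188626/21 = -167367.10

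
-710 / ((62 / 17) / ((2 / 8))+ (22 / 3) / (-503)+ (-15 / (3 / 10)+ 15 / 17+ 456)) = -18213630 / 10811611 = -1.68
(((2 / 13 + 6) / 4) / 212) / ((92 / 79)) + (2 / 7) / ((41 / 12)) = 1634677 / 18192356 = 0.09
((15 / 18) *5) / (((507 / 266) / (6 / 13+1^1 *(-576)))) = -8292550 / 6591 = -1258.16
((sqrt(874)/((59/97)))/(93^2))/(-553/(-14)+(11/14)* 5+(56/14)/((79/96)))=53641* sqrt(874)/13626810864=0.00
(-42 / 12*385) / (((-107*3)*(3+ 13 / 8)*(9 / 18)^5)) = 344960 / 11877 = 29.04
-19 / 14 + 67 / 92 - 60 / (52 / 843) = -8148645 / 8372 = -973.32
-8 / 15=-0.53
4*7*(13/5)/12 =91/15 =6.07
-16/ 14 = -8/ 7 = -1.14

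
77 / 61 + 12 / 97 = 8201 / 5917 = 1.39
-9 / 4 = -2.25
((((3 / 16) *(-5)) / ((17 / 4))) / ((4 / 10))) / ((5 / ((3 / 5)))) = -9 / 136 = -0.07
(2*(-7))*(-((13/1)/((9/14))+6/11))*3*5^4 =17990000/33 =545151.52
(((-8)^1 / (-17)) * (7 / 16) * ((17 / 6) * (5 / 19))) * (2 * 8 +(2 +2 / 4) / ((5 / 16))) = 70 / 19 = 3.68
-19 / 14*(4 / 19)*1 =-2 / 7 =-0.29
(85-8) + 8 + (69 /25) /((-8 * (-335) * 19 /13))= 108205897 /1273000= 85.00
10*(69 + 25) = 940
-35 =-35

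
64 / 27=2.37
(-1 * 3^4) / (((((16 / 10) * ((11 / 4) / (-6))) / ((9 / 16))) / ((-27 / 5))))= -335.51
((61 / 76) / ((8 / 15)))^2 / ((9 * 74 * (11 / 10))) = 465125 / 150453248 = 0.00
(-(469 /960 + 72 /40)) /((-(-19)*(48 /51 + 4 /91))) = -3398759 /27797760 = -0.12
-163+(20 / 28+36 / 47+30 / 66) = -582895 / 3619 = -161.07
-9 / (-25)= 9 / 25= 0.36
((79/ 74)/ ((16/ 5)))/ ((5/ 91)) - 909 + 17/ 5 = -5325207/ 5920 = -899.53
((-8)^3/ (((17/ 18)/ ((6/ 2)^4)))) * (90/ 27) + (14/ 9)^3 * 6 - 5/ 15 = -604569841/ 4131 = -146349.51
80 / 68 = 1.18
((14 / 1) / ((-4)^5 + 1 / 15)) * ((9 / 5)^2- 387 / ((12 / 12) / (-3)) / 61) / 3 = -475524 / 4684495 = -0.10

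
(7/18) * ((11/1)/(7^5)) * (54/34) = 33/81634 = 0.00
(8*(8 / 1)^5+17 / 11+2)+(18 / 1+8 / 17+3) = 49025606 / 187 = 262169.02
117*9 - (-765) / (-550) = 115677 / 110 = 1051.61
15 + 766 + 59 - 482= 358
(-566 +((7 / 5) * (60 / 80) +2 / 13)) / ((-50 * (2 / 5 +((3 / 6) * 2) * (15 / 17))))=2496399 / 283400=8.81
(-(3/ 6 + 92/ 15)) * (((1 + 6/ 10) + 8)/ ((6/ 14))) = -11144/ 75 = -148.59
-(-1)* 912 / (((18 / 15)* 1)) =760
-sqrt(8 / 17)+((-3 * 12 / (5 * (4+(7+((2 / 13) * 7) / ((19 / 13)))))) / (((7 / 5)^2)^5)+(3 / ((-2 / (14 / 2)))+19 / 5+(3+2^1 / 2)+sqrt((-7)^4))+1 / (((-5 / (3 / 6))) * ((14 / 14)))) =14544467814237 / 314959902635 - 2 * sqrt(34) / 17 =45.49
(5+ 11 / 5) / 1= 36 / 5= 7.20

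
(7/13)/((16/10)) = 35/104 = 0.34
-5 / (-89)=5 / 89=0.06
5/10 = 1/2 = 0.50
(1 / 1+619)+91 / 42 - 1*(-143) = 4591 / 6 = 765.17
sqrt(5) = 2.24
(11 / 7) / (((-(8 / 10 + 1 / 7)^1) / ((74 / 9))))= -370 / 27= -13.70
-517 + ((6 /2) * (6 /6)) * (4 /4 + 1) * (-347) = -2599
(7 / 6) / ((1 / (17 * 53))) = 6307 / 6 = 1051.17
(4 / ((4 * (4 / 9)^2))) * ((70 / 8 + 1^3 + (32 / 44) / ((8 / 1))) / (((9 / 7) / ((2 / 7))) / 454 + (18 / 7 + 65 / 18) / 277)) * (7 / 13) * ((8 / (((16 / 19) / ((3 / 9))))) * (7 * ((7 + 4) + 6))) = 732987280790289 / 2337077600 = 313634.12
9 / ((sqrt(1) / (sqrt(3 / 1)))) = 9 * sqrt(3) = 15.59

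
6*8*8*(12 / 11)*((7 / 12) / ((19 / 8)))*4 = 411.56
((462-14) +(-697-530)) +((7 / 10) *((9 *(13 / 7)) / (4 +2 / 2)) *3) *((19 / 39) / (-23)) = -896021 / 1150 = -779.15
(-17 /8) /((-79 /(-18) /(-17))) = 2601 /316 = 8.23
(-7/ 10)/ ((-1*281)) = 7/ 2810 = 0.00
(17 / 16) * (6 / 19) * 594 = 15147 / 76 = 199.30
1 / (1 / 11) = 11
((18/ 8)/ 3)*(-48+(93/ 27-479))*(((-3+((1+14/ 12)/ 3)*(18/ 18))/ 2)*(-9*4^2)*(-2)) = 386384/ 3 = 128794.67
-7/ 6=-1.17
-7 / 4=-1.75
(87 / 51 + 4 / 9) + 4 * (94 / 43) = 71675 / 6579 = 10.89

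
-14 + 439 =425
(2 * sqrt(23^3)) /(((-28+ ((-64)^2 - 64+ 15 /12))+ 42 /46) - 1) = 4232 * sqrt(23) /368475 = 0.06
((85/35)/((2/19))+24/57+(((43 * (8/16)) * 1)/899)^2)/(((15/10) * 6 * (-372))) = -10101142015/1439515896336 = -0.01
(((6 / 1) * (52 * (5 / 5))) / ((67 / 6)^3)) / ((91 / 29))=0.07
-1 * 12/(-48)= 1/4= 0.25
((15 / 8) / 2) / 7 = 15 / 112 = 0.13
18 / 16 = 9 / 8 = 1.12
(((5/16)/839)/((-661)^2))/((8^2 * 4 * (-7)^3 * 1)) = -5/515013896671232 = -0.00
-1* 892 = -892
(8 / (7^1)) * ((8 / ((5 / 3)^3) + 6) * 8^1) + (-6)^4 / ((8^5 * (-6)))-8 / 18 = 323504473 / 4608000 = 70.20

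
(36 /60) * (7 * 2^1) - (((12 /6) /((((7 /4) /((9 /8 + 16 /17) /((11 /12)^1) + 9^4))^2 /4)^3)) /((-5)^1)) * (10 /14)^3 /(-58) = -111999181783549140229699509874784863264732866 /250207314488279429185135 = -447625530103339832432.51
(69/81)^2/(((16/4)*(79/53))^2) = 1485961/72795024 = 0.02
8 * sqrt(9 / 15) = 8 * sqrt(15) / 5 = 6.20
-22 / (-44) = 1 / 2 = 0.50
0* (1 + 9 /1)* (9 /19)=0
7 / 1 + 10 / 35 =51 / 7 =7.29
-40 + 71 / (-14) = -631 / 14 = -45.07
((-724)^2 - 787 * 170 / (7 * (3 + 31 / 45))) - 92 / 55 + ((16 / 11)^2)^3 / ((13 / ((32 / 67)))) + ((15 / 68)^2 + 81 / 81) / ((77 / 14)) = 5378612948815873342621 / 10363542492463160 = 518993.67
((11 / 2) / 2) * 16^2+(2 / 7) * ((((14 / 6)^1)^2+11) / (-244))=2705398 / 3843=703.98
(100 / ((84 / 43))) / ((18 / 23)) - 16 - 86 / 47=845311 / 17766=47.58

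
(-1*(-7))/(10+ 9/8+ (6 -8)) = 56/73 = 0.77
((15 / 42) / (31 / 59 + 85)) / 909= 295 / 64215396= 0.00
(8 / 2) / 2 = 2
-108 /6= -18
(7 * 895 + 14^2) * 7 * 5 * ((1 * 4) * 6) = 5427240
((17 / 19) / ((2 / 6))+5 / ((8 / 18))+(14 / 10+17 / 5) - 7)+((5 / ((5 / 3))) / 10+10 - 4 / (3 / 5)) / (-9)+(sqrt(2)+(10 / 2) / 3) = sqrt(2)+133351 / 10260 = 14.41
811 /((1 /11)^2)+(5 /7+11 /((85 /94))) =58395608 /595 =98143.88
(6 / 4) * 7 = 21 / 2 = 10.50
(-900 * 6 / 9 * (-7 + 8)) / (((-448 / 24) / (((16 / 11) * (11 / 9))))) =400 / 7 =57.14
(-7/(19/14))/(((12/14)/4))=-1372/57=-24.07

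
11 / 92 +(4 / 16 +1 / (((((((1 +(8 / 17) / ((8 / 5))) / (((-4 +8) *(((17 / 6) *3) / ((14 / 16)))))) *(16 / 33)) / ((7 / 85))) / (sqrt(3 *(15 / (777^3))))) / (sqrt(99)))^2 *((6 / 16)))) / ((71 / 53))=43504701118 / 141858538535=0.31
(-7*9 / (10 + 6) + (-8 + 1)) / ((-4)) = 175 / 64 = 2.73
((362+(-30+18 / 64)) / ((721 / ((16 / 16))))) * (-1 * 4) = -1519 / 824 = -1.84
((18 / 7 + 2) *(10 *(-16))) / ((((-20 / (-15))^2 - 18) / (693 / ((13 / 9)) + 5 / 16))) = 143794080 / 6643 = 21645.96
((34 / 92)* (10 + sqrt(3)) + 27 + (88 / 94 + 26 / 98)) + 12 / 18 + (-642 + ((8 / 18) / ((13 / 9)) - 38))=-1336832257 / 2065791 + 17* sqrt(3) / 46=-646.49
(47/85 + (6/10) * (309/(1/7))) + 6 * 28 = 24928/17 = 1466.35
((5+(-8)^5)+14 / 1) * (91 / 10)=-2980159 / 10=-298015.90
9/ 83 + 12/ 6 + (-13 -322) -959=-107227/ 83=-1291.89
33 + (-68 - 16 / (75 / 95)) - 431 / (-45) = -45.69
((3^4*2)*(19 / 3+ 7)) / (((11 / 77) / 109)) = 1648080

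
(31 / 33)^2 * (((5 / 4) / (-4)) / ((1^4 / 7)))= -33635 / 17424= -1.93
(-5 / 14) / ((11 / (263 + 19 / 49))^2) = -416412090 / 2033647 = -204.76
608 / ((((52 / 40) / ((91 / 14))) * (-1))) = -3040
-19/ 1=-19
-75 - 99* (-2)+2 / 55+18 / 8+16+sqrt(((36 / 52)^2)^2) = 5270847 / 37180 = 141.77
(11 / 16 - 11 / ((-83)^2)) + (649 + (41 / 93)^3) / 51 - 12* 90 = -4822713304820083 / 4521631744368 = -1066.59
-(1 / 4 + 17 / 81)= -149 / 324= -0.46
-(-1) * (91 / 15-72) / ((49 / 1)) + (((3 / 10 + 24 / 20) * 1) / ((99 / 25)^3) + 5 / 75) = -39771311 / 31696434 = -1.25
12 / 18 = 2 / 3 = 0.67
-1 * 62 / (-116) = 31 / 58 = 0.53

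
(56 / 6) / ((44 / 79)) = 16.76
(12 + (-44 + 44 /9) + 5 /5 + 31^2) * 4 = 33656 /9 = 3739.56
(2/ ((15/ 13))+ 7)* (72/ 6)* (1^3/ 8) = 131/ 10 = 13.10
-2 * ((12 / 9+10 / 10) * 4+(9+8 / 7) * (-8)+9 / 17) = 50894 / 357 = 142.56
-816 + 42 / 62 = -25275 / 31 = -815.32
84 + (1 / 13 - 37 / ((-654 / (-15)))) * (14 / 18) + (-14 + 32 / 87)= 17201761 / 246558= 69.77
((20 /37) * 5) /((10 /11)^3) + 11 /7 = 13387 /2590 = 5.17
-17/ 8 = -2.12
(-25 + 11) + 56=42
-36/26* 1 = -18/13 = -1.38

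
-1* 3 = -3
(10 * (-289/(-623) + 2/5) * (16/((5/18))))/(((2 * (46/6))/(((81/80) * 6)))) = 3070548/15575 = 197.15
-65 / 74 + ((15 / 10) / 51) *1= -534 / 629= -0.85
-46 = -46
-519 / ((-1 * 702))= 173 / 234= 0.74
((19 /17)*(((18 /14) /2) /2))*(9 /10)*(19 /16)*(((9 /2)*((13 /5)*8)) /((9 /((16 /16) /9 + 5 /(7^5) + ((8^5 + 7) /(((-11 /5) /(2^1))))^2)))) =42893470990506457269 /12100199650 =3544856467.76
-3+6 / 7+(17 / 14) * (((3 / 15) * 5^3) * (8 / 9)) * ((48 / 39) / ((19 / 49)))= 1299455 / 15561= 83.51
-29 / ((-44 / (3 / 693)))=29 / 10164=0.00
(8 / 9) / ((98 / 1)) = 0.01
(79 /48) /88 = 79 /4224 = 0.02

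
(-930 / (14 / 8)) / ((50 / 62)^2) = -714984 / 875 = -817.12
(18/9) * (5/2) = 5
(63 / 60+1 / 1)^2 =1681 / 400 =4.20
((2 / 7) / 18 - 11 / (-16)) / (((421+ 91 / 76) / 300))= 336775 / 673827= 0.50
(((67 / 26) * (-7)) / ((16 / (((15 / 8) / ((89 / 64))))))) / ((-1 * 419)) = 7035 / 1939132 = 0.00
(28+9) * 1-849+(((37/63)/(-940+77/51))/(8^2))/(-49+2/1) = -2455008906379/3023409984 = -812.00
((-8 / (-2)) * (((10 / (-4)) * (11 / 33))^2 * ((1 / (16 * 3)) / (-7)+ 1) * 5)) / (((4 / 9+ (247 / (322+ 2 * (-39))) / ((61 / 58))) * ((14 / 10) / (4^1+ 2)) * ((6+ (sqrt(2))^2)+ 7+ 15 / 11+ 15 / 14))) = 2.42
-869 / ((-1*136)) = 869 / 136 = 6.39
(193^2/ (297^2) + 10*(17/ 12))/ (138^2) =2573753/ 3359704392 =0.00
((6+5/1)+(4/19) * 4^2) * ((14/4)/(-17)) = -1911/646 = -2.96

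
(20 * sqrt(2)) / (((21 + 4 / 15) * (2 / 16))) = 2400 * sqrt(2) / 319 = 10.64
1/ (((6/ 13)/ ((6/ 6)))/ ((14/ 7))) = 13/ 3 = 4.33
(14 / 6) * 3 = 7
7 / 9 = 0.78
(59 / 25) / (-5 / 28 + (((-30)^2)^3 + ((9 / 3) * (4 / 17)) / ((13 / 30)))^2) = 80685332 / 18169276997898936084614875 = 0.00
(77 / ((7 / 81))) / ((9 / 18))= 1782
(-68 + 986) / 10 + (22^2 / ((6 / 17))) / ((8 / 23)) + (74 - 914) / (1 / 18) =-665137 / 60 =-11085.62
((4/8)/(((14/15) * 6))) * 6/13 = 15/364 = 0.04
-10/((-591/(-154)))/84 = -55/1773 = -0.03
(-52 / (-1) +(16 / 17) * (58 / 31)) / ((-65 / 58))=-1643256 / 34255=-47.97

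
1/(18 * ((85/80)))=8/153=0.05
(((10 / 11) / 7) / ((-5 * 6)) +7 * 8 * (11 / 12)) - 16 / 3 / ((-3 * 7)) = 35747 / 693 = 51.58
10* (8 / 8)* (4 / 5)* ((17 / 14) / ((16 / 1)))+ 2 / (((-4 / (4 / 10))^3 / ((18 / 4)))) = 4187 / 7000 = 0.60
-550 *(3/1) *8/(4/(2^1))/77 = -600/7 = -85.71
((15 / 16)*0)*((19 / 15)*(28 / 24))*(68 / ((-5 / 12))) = 0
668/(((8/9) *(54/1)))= 167/12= 13.92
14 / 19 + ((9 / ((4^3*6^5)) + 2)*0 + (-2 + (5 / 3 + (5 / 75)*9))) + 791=225721 / 285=792.00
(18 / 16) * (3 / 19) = 27 / 152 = 0.18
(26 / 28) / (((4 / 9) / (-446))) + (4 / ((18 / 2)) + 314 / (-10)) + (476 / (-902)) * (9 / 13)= -7115098357 / 7387380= -963.14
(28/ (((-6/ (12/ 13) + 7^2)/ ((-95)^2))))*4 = 404320/ 17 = 23783.53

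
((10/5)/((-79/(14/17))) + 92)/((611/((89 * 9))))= 120.58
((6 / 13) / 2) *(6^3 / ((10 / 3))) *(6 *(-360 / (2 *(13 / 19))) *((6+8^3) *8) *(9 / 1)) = -148777026048 / 169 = -880337432.24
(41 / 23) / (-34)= -41 / 782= -0.05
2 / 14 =1 / 7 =0.14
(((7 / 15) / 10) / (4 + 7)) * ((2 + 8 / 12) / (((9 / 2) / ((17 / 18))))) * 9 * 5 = 476 / 4455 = 0.11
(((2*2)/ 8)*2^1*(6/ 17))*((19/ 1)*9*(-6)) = -6156/ 17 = -362.12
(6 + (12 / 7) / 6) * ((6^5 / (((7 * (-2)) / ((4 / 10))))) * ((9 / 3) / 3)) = -342144 / 245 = -1396.51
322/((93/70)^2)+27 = 1811323/8649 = 209.43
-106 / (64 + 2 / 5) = -265 / 161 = -1.65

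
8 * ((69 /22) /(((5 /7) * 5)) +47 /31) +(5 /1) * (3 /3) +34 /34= 214442 /8525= 25.15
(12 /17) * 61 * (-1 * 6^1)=-258.35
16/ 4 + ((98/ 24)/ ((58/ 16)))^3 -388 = -251923960/ 658503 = -382.57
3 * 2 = 6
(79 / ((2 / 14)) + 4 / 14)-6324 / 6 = -3505 / 7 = -500.71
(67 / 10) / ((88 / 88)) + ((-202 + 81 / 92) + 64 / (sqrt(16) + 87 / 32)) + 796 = 12087677 / 19780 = 611.11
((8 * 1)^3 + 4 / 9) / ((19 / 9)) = 4612 / 19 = 242.74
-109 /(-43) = 109 /43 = 2.53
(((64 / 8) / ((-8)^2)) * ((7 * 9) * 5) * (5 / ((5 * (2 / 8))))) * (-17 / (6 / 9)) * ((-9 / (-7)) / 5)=-4131 / 4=-1032.75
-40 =-40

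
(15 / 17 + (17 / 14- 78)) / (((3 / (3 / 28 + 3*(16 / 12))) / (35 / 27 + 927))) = -6508729175 / 67473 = -96464.20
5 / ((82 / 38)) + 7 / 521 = 49782 / 21361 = 2.33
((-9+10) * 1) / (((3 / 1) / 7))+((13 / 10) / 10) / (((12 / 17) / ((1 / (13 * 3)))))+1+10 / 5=19217 / 3600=5.34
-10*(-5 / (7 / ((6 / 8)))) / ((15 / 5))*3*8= 300 / 7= 42.86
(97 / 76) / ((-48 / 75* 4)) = -2425 / 4864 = -0.50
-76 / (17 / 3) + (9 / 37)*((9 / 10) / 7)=-589143 / 44030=-13.38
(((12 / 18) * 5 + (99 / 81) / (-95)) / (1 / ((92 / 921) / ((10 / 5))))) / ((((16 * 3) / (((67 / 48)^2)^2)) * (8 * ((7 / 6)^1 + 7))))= 1315807747937 / 6554457514967040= 0.00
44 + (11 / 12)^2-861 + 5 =-116807 / 144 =-811.16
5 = 5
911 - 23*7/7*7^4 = -54312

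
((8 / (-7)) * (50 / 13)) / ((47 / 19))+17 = 65109 / 4277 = 15.22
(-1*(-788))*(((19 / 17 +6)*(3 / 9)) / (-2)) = -47674 / 51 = -934.78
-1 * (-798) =798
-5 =-5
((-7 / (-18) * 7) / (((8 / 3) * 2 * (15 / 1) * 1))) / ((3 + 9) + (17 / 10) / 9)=49 / 17552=0.00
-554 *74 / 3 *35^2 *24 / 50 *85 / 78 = -341496680 / 39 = -8756325.13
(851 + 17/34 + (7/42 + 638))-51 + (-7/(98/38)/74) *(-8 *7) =159920/111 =1440.72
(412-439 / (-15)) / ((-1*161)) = -6619 / 2415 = -2.74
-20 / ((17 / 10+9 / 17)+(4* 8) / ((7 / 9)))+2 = 79426 / 51613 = 1.54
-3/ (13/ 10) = -30/ 13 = -2.31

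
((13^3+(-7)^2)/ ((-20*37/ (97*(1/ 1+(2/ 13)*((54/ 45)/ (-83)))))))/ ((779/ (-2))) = 586375573/ 777500425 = 0.75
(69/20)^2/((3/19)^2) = 190969/400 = 477.42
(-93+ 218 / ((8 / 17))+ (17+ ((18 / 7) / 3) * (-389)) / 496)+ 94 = 463.61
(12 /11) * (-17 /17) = -12 /11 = -1.09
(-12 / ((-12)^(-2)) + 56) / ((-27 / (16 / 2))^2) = -107008 / 729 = -146.79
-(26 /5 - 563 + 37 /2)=5393 /10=539.30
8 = 8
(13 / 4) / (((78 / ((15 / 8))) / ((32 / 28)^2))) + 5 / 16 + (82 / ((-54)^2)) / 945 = 31987171 / 77157360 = 0.41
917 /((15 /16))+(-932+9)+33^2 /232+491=1916879 /3480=550.83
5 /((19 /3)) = 0.79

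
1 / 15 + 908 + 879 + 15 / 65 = 348523 / 195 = 1787.30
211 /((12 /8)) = 422 /3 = 140.67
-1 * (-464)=464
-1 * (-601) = 601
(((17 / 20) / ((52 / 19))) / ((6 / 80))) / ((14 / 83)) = 26809 / 1092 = 24.55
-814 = -814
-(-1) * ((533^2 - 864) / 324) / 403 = 283225 / 130572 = 2.17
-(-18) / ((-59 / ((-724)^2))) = -9435168 / 59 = -159918.10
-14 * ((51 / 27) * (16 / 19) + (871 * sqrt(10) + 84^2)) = -16895872 / 171 - 12194 * sqrt(10) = -137367.08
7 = 7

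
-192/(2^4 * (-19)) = 12/19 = 0.63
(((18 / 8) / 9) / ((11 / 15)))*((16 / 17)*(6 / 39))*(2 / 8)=30 / 2431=0.01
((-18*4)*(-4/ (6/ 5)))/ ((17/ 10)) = 2400/ 17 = 141.18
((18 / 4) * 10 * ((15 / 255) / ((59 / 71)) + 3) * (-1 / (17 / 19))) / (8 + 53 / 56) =-17.26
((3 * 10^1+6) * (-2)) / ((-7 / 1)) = 72 / 7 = 10.29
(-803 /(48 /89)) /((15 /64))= -285868 /45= -6352.62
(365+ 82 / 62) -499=-4113 / 31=-132.68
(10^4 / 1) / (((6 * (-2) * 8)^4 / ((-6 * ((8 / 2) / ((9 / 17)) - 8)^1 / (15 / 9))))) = 0.00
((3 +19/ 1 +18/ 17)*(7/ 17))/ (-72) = -343/ 2601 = -0.13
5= 5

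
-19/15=-1.27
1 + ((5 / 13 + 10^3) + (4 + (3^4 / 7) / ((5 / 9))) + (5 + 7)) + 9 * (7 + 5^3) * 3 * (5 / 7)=1630687 / 455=3583.93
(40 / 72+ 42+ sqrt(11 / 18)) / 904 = sqrt(22) / 5424+ 383 / 8136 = 0.05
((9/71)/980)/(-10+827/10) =9/5058466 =0.00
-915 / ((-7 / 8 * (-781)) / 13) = -95160 / 5467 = -17.41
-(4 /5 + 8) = -44 /5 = -8.80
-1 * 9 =-9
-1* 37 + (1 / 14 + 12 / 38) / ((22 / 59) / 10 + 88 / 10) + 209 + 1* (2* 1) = 120692773 / 693462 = 174.04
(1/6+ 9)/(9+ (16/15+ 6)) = 0.57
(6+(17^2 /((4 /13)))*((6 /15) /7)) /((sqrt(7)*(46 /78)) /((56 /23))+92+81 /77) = 3204664306272 /4997133805073 - 41709032508*sqrt(7) /24985669025365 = 0.64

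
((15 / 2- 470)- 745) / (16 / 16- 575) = 345 / 164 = 2.10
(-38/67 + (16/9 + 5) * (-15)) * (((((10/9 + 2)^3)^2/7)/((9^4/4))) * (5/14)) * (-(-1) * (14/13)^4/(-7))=11090647519723520/20016795904669161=0.55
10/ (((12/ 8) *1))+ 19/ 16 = 377/ 48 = 7.85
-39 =-39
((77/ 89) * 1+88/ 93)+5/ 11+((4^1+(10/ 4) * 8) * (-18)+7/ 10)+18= -374234171/ 910470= -411.03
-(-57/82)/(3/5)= 95/82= 1.16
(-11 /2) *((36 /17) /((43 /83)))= -16434 /731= -22.48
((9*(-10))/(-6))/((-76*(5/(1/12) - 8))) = -15/3952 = -0.00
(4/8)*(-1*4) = -2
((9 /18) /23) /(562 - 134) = 1 /19688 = 0.00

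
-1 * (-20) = 20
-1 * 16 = -16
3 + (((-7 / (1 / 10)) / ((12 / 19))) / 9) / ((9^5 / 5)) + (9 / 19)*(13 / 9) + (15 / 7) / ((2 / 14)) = 1131906155 / 60584274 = 18.68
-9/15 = -3/5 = -0.60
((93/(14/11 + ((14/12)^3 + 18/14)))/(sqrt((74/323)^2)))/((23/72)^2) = 1294985615616/1349812799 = 959.38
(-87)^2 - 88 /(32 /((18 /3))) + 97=15299 /2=7649.50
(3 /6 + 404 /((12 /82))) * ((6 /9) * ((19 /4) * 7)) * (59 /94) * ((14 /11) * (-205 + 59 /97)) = -9020916669359 /902682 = -9993460.23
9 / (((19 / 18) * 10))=81 / 95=0.85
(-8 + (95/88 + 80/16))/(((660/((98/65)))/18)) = -1911/24200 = -0.08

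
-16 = -16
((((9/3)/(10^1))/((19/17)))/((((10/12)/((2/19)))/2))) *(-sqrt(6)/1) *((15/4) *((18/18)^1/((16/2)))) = -459 *sqrt(6)/14440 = -0.08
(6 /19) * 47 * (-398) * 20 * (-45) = 5316442.11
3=3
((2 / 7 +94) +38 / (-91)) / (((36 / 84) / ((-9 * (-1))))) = 25626 / 13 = 1971.23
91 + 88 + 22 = 201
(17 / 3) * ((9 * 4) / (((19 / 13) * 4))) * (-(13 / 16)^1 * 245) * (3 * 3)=-19004895 / 304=-62516.10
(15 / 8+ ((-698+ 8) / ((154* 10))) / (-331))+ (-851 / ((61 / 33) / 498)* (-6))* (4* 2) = 136874599078113 / 12437656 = 11004854.86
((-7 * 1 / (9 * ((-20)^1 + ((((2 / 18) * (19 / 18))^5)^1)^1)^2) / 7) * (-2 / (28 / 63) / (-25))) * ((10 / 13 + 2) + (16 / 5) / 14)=-8490524511310669252896768 / 56644869201351537726764246375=-0.00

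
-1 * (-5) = 5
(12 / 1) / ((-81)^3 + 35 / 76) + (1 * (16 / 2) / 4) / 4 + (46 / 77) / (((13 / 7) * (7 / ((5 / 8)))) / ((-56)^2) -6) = 379848985819 / 948910466614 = 0.40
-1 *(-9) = 9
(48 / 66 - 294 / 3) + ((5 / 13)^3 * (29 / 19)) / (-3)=-134034905 / 1377519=-97.30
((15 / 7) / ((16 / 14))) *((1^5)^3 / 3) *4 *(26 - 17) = 45 / 2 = 22.50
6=6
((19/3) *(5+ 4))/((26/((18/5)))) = 513/65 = 7.89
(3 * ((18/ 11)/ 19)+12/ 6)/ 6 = 236/ 627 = 0.38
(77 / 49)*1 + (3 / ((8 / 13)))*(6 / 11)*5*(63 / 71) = 292349 / 21868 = 13.37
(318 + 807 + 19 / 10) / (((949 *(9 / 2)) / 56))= 631064 / 42705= 14.78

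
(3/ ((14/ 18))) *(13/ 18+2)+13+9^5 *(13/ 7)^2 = 19960865/ 98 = 203682.30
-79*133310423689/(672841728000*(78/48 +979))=-10531523471431/659805419520000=-0.02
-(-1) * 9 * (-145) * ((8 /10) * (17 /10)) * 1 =-8874 /5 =-1774.80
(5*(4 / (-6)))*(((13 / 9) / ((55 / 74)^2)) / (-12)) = 35594 / 49005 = 0.73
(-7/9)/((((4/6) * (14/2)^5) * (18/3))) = -1/86436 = -0.00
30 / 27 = 10 / 9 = 1.11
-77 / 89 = -0.87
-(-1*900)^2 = -810000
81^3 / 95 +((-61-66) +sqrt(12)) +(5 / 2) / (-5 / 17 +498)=2*sqrt(3) +8788888747 / 1607590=5470.58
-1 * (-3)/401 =3/401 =0.01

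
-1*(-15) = 15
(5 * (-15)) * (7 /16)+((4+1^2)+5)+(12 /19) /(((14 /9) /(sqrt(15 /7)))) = -365 /16+54 * sqrt(105) /931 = -22.22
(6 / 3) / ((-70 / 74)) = -74 / 35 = -2.11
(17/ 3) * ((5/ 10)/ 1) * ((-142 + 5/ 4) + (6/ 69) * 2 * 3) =-219317/ 552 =-397.31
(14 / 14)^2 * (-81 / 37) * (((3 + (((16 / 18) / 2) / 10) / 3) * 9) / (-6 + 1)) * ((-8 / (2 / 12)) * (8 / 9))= -12672 / 25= -506.88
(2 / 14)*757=757 / 7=108.14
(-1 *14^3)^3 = -20661046784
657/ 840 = 0.78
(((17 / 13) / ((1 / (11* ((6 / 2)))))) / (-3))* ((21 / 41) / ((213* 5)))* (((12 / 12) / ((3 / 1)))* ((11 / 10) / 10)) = -14399 / 56764500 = -0.00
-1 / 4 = -0.25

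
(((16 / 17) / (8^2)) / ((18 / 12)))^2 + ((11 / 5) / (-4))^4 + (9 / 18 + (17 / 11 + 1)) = 14360693651 / 4577760000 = 3.14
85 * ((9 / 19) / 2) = 765 / 38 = 20.13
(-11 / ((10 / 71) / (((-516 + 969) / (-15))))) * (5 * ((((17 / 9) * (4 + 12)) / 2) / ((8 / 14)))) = 14033789 / 45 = 311861.98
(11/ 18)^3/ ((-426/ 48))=-1331/ 51759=-0.03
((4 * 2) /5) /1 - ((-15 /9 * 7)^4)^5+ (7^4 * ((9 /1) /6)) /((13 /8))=-494622927603223806355393957754861 /226640986065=-2182407234415082081042.54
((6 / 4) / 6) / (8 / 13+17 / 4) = 0.05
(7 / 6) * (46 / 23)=7 / 3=2.33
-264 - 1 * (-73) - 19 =-210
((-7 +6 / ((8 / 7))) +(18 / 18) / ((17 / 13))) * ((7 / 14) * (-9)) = 603 / 136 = 4.43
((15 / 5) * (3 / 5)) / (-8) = -0.22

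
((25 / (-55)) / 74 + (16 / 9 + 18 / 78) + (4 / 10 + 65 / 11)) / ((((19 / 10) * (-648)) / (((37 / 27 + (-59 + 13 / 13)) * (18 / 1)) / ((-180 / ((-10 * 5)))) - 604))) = 94802405003 / 15829698456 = 5.99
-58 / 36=-29 / 18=-1.61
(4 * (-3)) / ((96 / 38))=-19 / 4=-4.75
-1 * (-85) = 85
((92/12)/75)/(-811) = -23/182475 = -0.00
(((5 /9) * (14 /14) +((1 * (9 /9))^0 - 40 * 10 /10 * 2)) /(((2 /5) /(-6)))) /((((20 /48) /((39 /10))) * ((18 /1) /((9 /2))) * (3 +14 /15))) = 41301 /59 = 700.02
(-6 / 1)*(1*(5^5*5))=-93750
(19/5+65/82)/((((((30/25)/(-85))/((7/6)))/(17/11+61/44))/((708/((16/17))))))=-48321084665/57728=-837047.61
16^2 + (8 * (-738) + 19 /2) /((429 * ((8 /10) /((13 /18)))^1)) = 1157567 /4752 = 243.60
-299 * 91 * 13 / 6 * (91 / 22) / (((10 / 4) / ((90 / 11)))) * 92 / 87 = -2961318724 / 3509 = -843920.98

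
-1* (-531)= 531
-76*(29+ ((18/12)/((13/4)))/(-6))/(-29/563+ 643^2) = -0.01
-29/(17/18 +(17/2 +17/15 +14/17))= -22185/8722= -2.54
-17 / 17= -1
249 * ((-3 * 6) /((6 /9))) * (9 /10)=-60507 /10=-6050.70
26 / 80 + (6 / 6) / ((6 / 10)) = 239 / 120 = 1.99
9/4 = 2.25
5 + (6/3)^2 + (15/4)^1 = 51/4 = 12.75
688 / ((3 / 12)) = 2752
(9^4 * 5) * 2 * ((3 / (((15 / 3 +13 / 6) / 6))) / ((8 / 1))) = 885735 / 43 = 20598.49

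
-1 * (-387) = 387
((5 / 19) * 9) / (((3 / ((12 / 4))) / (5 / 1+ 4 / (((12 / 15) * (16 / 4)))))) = 1125 / 76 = 14.80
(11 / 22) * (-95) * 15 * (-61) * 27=2346975 / 2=1173487.50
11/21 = 0.52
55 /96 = 0.57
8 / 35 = 0.23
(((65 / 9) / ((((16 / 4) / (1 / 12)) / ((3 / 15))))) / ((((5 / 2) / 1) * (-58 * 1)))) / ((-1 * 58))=13 / 3633120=0.00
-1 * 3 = -3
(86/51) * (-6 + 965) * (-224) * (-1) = 18474176/51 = 362238.75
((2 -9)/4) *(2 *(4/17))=-14/17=-0.82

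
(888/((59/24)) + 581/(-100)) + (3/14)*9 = 14758097/41300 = 357.34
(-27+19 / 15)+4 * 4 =-146 / 15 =-9.73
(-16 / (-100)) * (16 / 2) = 32 / 25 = 1.28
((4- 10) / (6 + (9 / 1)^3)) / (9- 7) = -1 / 245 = -0.00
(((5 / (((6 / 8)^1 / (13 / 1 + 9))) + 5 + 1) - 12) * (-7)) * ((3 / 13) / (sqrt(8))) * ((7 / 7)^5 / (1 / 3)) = -4431 * sqrt(2) / 26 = -241.01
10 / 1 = 10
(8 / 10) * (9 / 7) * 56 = 57.60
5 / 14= 0.36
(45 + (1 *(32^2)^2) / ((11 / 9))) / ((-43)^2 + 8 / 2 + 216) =9437679 / 22759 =414.68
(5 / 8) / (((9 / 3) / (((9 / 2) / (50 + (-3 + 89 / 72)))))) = 135 / 6946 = 0.02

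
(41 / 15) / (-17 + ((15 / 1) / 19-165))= -779 / 51645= -0.02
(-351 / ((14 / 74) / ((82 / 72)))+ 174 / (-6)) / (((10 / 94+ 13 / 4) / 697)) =-1964721025 / 4417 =-444808.93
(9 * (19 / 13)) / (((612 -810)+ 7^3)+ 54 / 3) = 0.08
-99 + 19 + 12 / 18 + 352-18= 764 / 3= 254.67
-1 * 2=-2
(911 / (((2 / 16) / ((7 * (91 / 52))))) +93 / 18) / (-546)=-535699 / 3276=-163.52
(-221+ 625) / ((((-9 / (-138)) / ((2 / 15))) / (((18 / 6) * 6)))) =74336 / 5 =14867.20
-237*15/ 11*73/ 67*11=-259515/ 67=-3873.36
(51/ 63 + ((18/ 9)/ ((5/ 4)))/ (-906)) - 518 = -2733361/ 5285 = -517.19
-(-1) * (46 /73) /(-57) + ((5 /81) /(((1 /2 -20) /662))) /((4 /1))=-2343923 /4381533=-0.53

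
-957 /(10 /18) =-8613 /5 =-1722.60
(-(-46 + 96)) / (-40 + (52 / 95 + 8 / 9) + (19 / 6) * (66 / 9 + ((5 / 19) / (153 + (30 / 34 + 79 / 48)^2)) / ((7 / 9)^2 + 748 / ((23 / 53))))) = 14574614973110264250 / 4471934194567146839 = 3.26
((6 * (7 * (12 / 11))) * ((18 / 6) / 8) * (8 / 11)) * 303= 458136 / 121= 3786.25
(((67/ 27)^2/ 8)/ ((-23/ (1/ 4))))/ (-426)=0.00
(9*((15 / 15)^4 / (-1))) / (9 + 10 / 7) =-63 / 73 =-0.86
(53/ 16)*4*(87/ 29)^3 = 357.75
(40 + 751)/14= 56.50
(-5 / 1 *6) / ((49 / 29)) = -17.76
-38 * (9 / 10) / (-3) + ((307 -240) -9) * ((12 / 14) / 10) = 573 / 35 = 16.37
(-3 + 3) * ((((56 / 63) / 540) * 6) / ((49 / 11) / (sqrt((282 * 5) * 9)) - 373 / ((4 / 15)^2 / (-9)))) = 0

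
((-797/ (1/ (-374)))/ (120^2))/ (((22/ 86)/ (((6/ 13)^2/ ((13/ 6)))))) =1747821/ 219700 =7.96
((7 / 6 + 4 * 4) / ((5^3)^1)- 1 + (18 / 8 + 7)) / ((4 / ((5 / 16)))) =12581 / 19200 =0.66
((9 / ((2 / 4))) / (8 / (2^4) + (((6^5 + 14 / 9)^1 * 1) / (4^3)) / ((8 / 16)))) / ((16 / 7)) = 1134 / 35071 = 0.03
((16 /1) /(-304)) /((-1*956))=1 /18164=0.00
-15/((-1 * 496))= 15/496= 0.03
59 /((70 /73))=4307 /70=61.53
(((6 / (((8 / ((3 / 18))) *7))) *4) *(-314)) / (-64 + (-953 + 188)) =157 / 5803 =0.03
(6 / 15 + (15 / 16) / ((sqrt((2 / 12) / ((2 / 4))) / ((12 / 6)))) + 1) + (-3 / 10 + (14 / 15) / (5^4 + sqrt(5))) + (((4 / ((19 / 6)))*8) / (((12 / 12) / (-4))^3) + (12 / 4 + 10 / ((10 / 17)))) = -3482495939 / 5566335 - 7*sqrt(5) / 2929650 + 15*sqrt(3) / 8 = -622.39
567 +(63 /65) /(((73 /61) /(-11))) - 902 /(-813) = 2157219436 /3857685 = 559.20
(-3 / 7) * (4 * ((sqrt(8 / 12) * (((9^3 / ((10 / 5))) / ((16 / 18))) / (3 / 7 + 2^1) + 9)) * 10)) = -241875 * sqrt(6) / 238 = -2489.37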